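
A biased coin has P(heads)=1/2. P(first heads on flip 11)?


Geometric: P(X=11) = (1-p)^(k-1)×p = (1/2)^10×1/2 = 1/2048

P(X=11) = 1/2048 ≈ 0.05%


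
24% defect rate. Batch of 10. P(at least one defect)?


P(all good) = (19/25)^10 = 6131066257801/95367431640625
P(≥1 defect) = 89236365382824/95367431640625

P = 89236365382824/95367431640625 ≈ 93.57%


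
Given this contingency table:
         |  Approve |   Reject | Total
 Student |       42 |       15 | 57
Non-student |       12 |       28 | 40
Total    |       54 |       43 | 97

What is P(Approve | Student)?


P(Approve | Student) = 42/(42+15) = 42/57 = 14/19

P(Approve|Student) = 14/19 ≈ 73.68%


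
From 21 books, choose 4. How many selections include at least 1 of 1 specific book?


Complement: C(21,4) - C(20,4) = 5985 - 4845 = 1140

1140


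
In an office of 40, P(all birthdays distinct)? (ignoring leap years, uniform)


P(all different) = Π(365-i)/365 for i=0..39
= (365/365)×(364/365)×...×(326/365)
= 0.108768

P ≈ 0.1088 ≈ 10.88%


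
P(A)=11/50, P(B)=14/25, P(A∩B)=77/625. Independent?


P(A)×P(B) = 77/625
P(A∩B) = 77/625
Equal ✓ → Independent

Yes, independent


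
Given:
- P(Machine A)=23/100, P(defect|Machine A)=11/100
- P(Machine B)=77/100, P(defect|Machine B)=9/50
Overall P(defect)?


P(B) = Σ P(B|Aᵢ)×P(Aᵢ)
  11/100×23/100 = 253/10000
  9/50×77/100 = 693/5000
Sum = 1639/10000

P(defect) = 1639/10000 ≈ 16.39%


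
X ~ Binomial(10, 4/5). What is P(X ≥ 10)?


P(X ≥ 10) = Σ P(X=i) for i=10..10
P(X=10) = 1048576/9765625
Sum = 1048576/9765625

P(X ≥ 10) = 1048576/9765625 ≈ 10.74%


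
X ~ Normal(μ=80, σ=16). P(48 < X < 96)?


z₁=(48-80)/16=-2.0, z₂=(96-80)/16=1.0
P = Φ(1.0) - Φ(-2.0) = 0.841345 - 0.022750 = 0.818595 ≈ 0.8186

P(48 < X < 96) ≈ 0.8186


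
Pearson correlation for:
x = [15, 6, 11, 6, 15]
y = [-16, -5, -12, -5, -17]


n=5, Σx=53, Σy=-55, Σxy=-687, Σx²=643, Σy²=739
r = (5×(-687) - 53×(-55))/√((5×643 - 53²)(5×739 - (-55)²))
= -520/√(406×670) = -520/√272020 ≈ -520/521.5554 ≈ -0.9970

r ≈ -0.9970


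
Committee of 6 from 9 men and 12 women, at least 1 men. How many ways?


Count by #men:
  1M,5W: C(9,1)×C(12,5)=7128
  2M,4W: C(9,2)×C(12,4)=17820
  3M,3W: C(9,3)×C(12,3)=18480
  4M,2W: C(9,4)×C(12,2)=8316
  5M,1W: C(9,5)×C(12,1)=1512
  6M,0W: C(9,6)×C(12,0)=84
Total = 53340

53340


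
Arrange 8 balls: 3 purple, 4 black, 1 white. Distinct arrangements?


8!/(3!×4!×1!) = 280

280


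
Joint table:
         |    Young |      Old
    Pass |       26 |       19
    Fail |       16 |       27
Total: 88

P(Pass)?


P(Pass) = (26+19)/88 = 45/88

P(Pass) = 45/88 ≈ 51.14%


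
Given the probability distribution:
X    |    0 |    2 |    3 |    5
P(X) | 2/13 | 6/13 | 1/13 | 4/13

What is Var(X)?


E[X] = 35/13
E[X²] = 133/13
Var(X) = E[X²] - (E[X])² = 133/13 - 1225/169 = 504/169

Var(X) = 504/169 ≈ 2.9822


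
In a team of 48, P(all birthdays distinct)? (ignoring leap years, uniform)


P(all different) = Π(365-i)/365 for i=0..47
= (365/365)×(364/365)×...×(318/365)
= 0.039402

P ≈ 0.0394 ≈ 3.94%


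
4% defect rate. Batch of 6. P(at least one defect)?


P(all good) = (24/25)^6 = 191102976/244140625
P(≥1 defect) = 53037649/244140625

P = 53037649/244140625 ≈ 21.72%


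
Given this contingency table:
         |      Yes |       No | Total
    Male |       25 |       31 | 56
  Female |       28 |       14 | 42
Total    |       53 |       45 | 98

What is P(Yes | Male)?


P(Yes | Male) = 25/(25+31) = 25/56

P(Yes|Male) = 25/56 ≈ 44.64%


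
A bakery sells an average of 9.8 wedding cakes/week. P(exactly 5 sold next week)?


Poisson(λ=9.8): P(X=5) = e^(-λ)×λ^k/k!
= e^(-9.8) × 9.8^5 / 5!
≈ 5.545159943e-05 × 90392.07968 / 120 ≈ 0.041770

P(X=5) ≈ 0.041770 ≈ 4.18%


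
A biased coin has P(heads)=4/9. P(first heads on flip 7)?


Geometric: P(X=7) = (1-p)^(k-1)×p = (5/9)^6×4/9 = 62500/4782969

P(X=7) = 62500/4782969 ≈ 1.31%


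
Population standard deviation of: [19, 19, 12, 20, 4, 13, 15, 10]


Mean = 112/8 = 14
  (19-14)²=25
  (19-14)²=25
  (12-14)²=4
  (20-14)²=36
  (4-14)²=100
  (13-14)²=1
  (15-14)²=1
  (10-14)²=16
Σ(x-μ)² = 208
σ² = 208/8 = 26

σ = √(26) ≈ 5.0990


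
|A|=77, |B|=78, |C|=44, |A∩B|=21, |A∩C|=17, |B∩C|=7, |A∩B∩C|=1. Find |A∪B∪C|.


|A∪B∪C| = 77+78+44-21-17-7+1 = 155

|A∪B∪C| = 155


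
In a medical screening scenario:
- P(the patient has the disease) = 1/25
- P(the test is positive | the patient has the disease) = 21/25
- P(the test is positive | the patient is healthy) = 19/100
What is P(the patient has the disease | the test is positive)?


Using Bayes' theorem:
P(A|B) = P(B|A)·P(A) / P(B)

P(the test is positive) = 21/25 × 1/25 + 19/100 × 24/25
= 21/625 + 114/625 = 27/125

P(the patient has the disease|the test is positive) = (21/625) / (27/125) = 7/45

P(the patient has the disease|the test is positive) = 7/45 ≈ 15.56%


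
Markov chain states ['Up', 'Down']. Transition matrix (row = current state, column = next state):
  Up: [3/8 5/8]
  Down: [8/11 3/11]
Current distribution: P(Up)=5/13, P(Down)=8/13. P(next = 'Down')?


P(next=Down) = Σᵢ P(now=i)×P(i→Down)
= 5/13×5/8 + 8/13×3/11
= 25/104 + 24/143 = 467/1144

P = 467/1144 ≈ 0.4082


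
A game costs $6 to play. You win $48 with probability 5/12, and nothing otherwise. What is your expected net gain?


E[gain] = (48-6)×5/12 + (-6)×7/12
= 35/2 - 7/2 = 14

Expected net gain = $14 ≈ $14.00


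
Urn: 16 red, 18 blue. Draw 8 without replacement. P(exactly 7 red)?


Hypergeometric: C(16,7)×C(18,1)/C(34,8)
= 11440×18/18156204 = 520/45849

P(X=7) = 520/45849 ≈ 1.13%


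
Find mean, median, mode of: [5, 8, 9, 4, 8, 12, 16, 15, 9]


Sorted: [4, 5, 8, 8, 9, 9, 12, 15, 16]
Mean = 86/9
Median = 9
Freq: {5: 1, 8: 2, 9: 2, 4: 1, 12: 1, 16: 1, 15: 1}
Mode: [8, 9]

Mean=86/9, Median=9, Mode=[8, 9]


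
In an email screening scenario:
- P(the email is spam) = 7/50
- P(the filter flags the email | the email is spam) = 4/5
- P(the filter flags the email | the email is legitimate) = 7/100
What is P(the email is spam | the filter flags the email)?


Using Bayes' theorem:
P(A|B) = P(B|A)·P(A) / P(B)

P(the filter flags the email) = 4/5 × 7/50 + 7/100 × 43/50
= 14/125 + 301/5000 = 861/5000

P(the email is spam|the filter flags the email) = (14/125) / (861/5000) = 80/123

P(the email is spam|the filter flags the email) = 80/123 ≈ 65.04%


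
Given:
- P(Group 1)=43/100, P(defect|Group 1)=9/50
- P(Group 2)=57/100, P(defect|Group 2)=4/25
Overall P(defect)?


P(B) = Σ P(B|Aᵢ)×P(Aᵢ)
  9/50×43/100 = 387/5000
  4/25×57/100 = 57/625
Sum = 843/5000

P(defect) = 843/5000 ≈ 16.86%


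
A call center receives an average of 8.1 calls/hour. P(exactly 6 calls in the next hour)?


Poisson(λ=8.1): P(X=6) = e^(-λ)×λ^k/k!
= e^(-8.1) × 8.1^6 / 6!
≈ 0.0003035391381 × 282429.536481 / 720 ≈ 0.119067

P(X=6) ≈ 0.119067 ≈ 11.91%


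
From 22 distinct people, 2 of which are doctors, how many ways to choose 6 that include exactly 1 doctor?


Choose 1 of the 2 doctors and 5 of the other 20 people:
C(2,1)×C(20,5) = 2×15504 = 31008

31008


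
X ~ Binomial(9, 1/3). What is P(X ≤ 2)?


P(X ≤ 2) = Σ P(X=i) for i=0..2
P(X=0) = 512/19683
P(X=1) = 256/2187
P(X=2) = 512/2187
Sum = 7424/19683

P(X ≤ 2) = 7424/19683 ≈ 37.72%


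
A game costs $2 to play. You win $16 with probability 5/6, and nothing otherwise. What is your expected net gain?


E[gain] = (16-2)×5/6 + (-2)×1/6
= 35/3 - 1/3 = 34/3

Expected net gain = $34/3 ≈ $11.33


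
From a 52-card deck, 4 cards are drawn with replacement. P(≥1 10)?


P(not a 10) = 48/52 = 12/13
P(none in 4 draws) = (12/13)^4 = 20736/28561
P(≥1 10) = 1 - 20736/28561 = 7825/28561

P = 7825/28561 ≈ 27.40%


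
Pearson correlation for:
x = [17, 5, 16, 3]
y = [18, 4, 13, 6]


n=4, Σx=41, Σy=41, Σxy=552, Σx²=579, Σy²=545
r = (4×552 - 41×41)/√((4×579 - 41²)(4×545 - 41²))
= 527/√(635×499) = 527/√316865 ≈ 527/562.9076 ≈ 0.9362

r ≈ 0.9362


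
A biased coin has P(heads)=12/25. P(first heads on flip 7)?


Geometric: P(X=7) = (1-p)^(k-1)×p = (13/25)^6×12/25 = 57921708/6103515625

P(X=7) = 57921708/6103515625 ≈ 0.95%


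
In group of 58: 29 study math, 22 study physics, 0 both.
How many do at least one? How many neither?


|A∪B| = 29+22-0 = 51
Neither = 58-51 = 7

At least one: 51; Neither: 7


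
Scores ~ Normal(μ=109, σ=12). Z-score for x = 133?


z = (x - μ)/σ = (133 - 109)/12 = 2.0

z = 2.0


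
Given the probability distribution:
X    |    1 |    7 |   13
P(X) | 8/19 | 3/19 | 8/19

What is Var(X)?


E[X] = 7
E[X²] = 1507/19
Var(X) = E[X²] - (E[X])² = 1507/19 - 49 = 576/19

Var(X) = 576/19 ≈ 30.3158


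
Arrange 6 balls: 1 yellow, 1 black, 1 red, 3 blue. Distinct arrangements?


6!/(1!×1!×1!×3!) = 120

120


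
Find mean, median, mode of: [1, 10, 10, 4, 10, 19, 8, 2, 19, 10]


Sorted: [1, 2, 4, 8, 10, 10, 10, 10, 19, 19]
Mean = 93/10
Median = 10
Freq: {1: 1, 10: 4, 4: 1, 19: 2, 8: 1, 2: 1}
Mode: [10]

Mean=93/10, Median=10, Mode=10


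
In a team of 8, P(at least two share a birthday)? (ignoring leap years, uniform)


P(all different) = Π(365-i)/365 for i=0..7
= 0.925665
P(match) = 1 - 0.925665 = 0.074335

P ≈ 0.0743 ≈ 7.43%


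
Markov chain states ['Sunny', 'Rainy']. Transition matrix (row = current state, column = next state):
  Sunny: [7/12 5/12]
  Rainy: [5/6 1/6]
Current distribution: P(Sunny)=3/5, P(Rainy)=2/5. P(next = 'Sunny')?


P(next=Sunny) = Σᵢ P(now=i)×P(i→Sunny)
= 3/5×7/12 + 2/5×5/6
= 7/20 + 1/3 = 41/60

P = 41/60 ≈ 0.6833


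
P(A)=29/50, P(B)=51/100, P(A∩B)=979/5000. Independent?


P(A)×P(B) = 1479/5000
P(A∩B) = 979/5000
Not equal → NOT independent

No, not independent


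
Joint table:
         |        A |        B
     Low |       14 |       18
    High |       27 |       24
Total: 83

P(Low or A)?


P(Low∨A) = P(Low) + P(A) - P(Low∧A)
= (32 + 41 - 14)/83 = 59/83

P = 59/83 ≈ 71.08%


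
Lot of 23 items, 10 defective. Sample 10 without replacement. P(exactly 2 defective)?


Hypergeometric: C(10,2)×C(13,8)/C(23,10)
= 45×1287/1144066 = 5265/104006

P(X=2) = 5265/104006 ≈ 5.06%


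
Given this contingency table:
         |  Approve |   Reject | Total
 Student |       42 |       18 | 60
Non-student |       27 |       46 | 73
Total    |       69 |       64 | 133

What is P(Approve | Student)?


P(Approve | Student) = 42/(42+18) = 42/60 = 7/10

P(Approve|Student) = 7/10 ≈ 70.00%


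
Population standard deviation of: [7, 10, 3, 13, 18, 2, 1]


Mean = 54/7
  (7-54/7)²=25/49
  (10-54/7)²=256/49
  (3-54/7)²=1089/49
  (13-54/7)²=1369/49
  (18-54/7)²=5184/49
  (2-54/7)²=1600/49
  (1-54/7)²=2209/49
Σ(x-μ)² = 1676/7
σ² = (1676/7)/7 = 1676/49

σ = √(1676/49) ≈ 5.8484


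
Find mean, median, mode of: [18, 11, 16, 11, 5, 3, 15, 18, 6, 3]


Sorted: [3, 3, 5, 6, 11, 11, 15, 16, 18, 18]
Mean = 106/10 = 53/5
Median = 11
Freq: {18: 2, 11: 2, 16: 1, 5: 1, 3: 2, 15: 1, 6: 1}
Mode: [3, 11, 18]

Mean=53/5, Median=11, Mode=[3, 11, 18]


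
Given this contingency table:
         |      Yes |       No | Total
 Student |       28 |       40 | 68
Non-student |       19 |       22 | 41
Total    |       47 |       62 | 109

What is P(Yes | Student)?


P(Yes | Student) = 28/(28+40) = 28/68 = 7/17

P(Yes|Student) = 7/17 ≈ 41.18%


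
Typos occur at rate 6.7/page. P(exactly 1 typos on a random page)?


Poisson(λ=6.7): P(X=1) = e^(-λ)×λ^k/k!
= e^(-6.7) × 6.7^1 / 1!
≈ 0.001230911903 × 6.7 / 1 ≈ 0.008247

P(X=1) ≈ 0.008247 ≈ 0.82%


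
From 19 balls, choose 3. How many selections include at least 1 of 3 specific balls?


Complement: C(19,3) - C(16,3) = 969 - 560 = 409

409


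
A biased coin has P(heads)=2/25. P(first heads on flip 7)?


Geometric: P(X=7) = (1-p)^(k-1)×p = (23/25)^6×2/25 = 296071778/6103515625

P(X=7) = 296071778/6103515625 ≈ 4.85%


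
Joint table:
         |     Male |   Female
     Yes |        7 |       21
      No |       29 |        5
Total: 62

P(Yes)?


P(Yes) = (7+21)/62 = 28/62 = 14/31

P(Yes) = 14/31 ≈ 45.16%


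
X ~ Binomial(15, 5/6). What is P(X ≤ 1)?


P(X ≤ 1) = Σ P(X=i) for i=0..1
P(X=0) = 1/470184984576
P(X=1) = 25/156728328192
Sum = 19/117546246144

P(X ≤ 1) = 19/117546246144 ≈ 0.00%


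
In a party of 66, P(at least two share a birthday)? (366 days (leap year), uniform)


P(all different) = Π(366-i)/366 for i=0..65
= 0.001939
P(match) = 1 - 0.001939 = 0.998061

P ≈ 0.9981 ≈ 99.81%


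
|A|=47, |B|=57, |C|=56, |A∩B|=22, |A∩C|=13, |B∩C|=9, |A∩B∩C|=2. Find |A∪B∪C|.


|A∪B∪C| = 47+57+56-22-13-9+2 = 118

|A∪B∪C| = 118


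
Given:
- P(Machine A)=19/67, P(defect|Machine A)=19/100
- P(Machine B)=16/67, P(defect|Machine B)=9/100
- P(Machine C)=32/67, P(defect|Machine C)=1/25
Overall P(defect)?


P(B) = Σ P(B|Aᵢ)×P(Aᵢ)
  19/100×19/67 = 361/6700
  9/100×16/67 = 36/1675
  1/25×32/67 = 32/1675
Sum = 633/6700

P(defect) = 633/6700 ≈ 9.45%


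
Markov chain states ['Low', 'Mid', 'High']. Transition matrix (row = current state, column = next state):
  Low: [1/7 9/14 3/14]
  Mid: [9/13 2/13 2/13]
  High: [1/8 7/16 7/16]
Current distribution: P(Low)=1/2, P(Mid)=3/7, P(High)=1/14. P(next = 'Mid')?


P(next=Mid) = Σᵢ P(now=i)×P(i→Mid)
= 1/2×9/14 + 3/7×2/13 + 1/14×7/16
= 9/28 + 6/91 + 1/32 = 1219/2912

P = 1219/2912 ≈ 0.4186


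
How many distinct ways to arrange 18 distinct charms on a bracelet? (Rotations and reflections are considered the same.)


Free circular arrangements: rotations and reflections both identified.
(n-1)!/2 = 17!/2 = 355687428096000/2 = 177843714048000

177843714048000


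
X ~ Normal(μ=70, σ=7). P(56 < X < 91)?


z₁=(56-70)/7=-2.0, z₂=(91-70)/7=3.0
P = Φ(3.0) - Φ(-2.0) = 0.998650 - 0.022750 = 0.975900 ≈ 0.9759

P(56 < X < 91) ≈ 0.9759


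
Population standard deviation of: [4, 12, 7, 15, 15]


Mean = 53/5
  (4-53/5)²=1089/25
  (12-53/5)²=49/25
  (7-53/5)²=324/25
  (15-53/5)²=484/25
  (15-53/5)²=484/25
Σ(x-μ)² = 486/5
σ² = (486/5)/5 = 486/25

σ = √(486/25) ≈ 4.4091


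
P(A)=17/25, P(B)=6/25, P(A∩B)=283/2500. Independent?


P(A)×P(B) = 102/625
P(A∩B) = 283/2500
Not equal → NOT independent

No, not independent


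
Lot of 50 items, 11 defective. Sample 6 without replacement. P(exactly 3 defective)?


Hypergeometric: C(11,3)×C(39,3)/C(50,6)
= 165×9139/15890700 = 100529/1059380

P(X=3) = 100529/1059380 ≈ 9.49%


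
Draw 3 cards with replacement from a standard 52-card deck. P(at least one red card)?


P(not a red card) = 26/52 = 1/2
P(none in 3 draws) = (1/2)^3 = 1/8
P(≥1 red card) = 1 - 1/8 = 7/8

P = 7/8 ≈ 87.50%


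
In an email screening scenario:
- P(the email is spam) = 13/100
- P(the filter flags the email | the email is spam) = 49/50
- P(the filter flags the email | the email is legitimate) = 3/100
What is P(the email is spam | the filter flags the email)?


Using Bayes' theorem:
P(A|B) = P(B|A)·P(A) / P(B)

P(the filter flags the email) = 49/50 × 13/100 + 3/100 × 87/100
= 637/5000 + 261/10000 = 307/2000

P(the email is spam|the filter flags the email) = (637/5000) / (307/2000) = 1274/1535

P(the email is spam|the filter flags the email) = 1274/1535 ≈ 83.00%


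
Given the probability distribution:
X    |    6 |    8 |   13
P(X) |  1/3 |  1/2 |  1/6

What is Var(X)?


E[X] = 49/6
E[X²] = 433/6
Var(X) = E[X²] - (E[X])² = 433/6 - 2401/36 = 197/36

Var(X) = 197/36 ≈ 5.4722


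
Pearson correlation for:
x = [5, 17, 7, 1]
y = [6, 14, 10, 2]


n=4, Σx=30, Σy=32, Σxy=340, Σx²=364, Σy²=336
r = (4×340 - 30×32)/√((4×364 - 30²)(4×336 - 32²))
= 400/√(556×320) = 400/√177920 ≈ 400/421.8056 ≈ 0.9483

r ≈ 0.9483


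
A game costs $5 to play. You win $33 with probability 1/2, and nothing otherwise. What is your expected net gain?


E[gain] = (33-5)×1/2 + (-5)×1/2
= 14 - 5/2 = 23/2

Expected net gain = $23/2 ≈ $11.50


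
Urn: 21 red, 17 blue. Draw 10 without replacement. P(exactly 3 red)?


Hypergeometric: C(21,3)×C(17,7)/C(38,10)
= 1330×19448/472733756 = 1820/33263

P(X=3) = 1820/33263 ≈ 5.47%


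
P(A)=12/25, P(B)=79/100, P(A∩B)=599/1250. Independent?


P(A)×P(B) = 237/625
P(A∩B) = 599/1250
Not equal → NOT independent

No, not independent


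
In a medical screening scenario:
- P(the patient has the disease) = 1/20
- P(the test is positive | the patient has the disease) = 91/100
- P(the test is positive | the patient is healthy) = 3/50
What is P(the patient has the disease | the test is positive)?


Using Bayes' theorem:
P(A|B) = P(B|A)·P(A) / P(B)

P(the test is positive) = 91/100 × 1/20 + 3/50 × 19/20
= 91/2000 + 57/1000 = 41/400

P(the patient has the disease|the test is positive) = (91/2000) / (41/400) = 91/205

P(the patient has the disease|the test is positive) = 91/205 ≈ 44.39%


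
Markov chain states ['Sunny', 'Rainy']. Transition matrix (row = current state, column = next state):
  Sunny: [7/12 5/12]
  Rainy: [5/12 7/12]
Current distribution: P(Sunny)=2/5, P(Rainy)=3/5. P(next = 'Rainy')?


P(next=Rainy) = Σᵢ P(now=i)×P(i→Rainy)
= 2/5×5/12 + 3/5×7/12
= 1/6 + 7/20 = 31/60

P = 31/60 ≈ 0.5167


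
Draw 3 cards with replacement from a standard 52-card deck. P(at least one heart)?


P(not a heart) = 39/52 = 3/4
P(none in 3 draws) = (3/4)^3 = 27/64
P(≥1 heart) = 1 - 27/64 = 37/64

P = 37/64 ≈ 57.81%


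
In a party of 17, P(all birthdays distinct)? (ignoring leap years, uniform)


P(all different) = Π(365-i)/365 for i=0..16
= (365/365)×(364/365)×...×(349/365)
= 0.684992

P ≈ 0.6850 ≈ 68.50%


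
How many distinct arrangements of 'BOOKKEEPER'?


Letters: 10, freq: {'B': 1, 'O': 2, 'K': 2, 'E': 3, 'P': 1, 'R': 1}
10!/(1!×2!×2!×3!×1!×1!) = 3628800/24 = 151200

151200


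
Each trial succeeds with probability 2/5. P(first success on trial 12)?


Geometric: P(X=12) = (1-p)^(k-1)×p = (3/5)^11×2/5 = 354294/244140625

P(X=12) = 354294/244140625 ≈ 0.15%


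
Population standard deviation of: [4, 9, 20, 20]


Mean = 53/4
  (4-53/4)²=1369/16
  (9-53/4)²=289/16
  (20-53/4)²=729/16
  (20-53/4)²=729/16
Σ(x-μ)² = 779/4
σ² = (779/4)/4 = 779/16

σ = √(779/16) ≈ 6.9776


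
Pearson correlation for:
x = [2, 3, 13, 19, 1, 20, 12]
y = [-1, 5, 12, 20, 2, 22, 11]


n=7, Σx=70, Σy=71, Σxy=1123, Σx²=1088, Σy²=1179
r = (7×1123 - 70×71)/√((7×1088 - 70²)(7×1179 - 71²))
= 2891/√(2716×3212) = 2891/√8723792 ≈ 2891/2953.6066 ≈ 0.9788

r ≈ 0.9788


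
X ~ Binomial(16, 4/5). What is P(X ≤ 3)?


P(X ≤ 3) = Σ P(X=i) for i=0..3
P(X=0) = 1/152587890625
P(X=1) = 64/152587890625
P(X=2) = 384/30517578125
P(X=3) = 7168/30517578125
Sum = 1513/6103515625

P(X ≤ 3) = 1513/6103515625 ≈ 0.00%


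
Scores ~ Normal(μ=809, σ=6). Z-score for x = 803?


z = (x - μ)/σ = (803 - 809)/6 = -1.0

z = -1.0


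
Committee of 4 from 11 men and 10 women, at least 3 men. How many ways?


Count by #men:
  3M,1W: C(11,3)×C(10,1)=1650
  4M,0W: C(11,4)×C(10,0)=330
Total = 1980

1980


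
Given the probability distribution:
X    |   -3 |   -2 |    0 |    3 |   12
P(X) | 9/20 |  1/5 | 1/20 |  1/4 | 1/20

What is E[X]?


E[X] = Σ x·P(X=x)
= (-3)×(9/20) + (-2)×(1/5) + (0)×(1/20) + (3)×(1/4) + (12)×(1/20)
= -2/5

E[X] = -2/5


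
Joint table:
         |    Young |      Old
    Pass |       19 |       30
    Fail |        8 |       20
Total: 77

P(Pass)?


P(Pass) = (19+30)/77 = 49/77 = 7/11

P(Pass) = 7/11 ≈ 63.64%


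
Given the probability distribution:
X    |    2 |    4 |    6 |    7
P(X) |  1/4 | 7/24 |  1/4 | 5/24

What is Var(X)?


E[X] = 37/8
E[X²] = 199/8
Var(X) = E[X²] - (E[X])² = 199/8 - 1369/64 = 223/64

Var(X) = 223/64 ≈ 3.4844


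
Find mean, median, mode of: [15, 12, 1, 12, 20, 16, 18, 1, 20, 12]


Sorted: [1, 1, 12, 12, 12, 15, 16, 18, 20, 20]
Mean = 127/10
Median = 27/2
Freq: {15: 1, 12: 3, 1: 2, 20: 2, 16: 1, 18: 1}
Mode: [12]

Mean=127/10, Median=27/2, Mode=12


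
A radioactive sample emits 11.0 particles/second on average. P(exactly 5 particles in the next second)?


Poisson(λ=11.0): P(X=5) = e^(-λ)×λ^k/k!
= e^(-11.0) × 11.0^5 / 5!
≈ 1.670170079e-05 × 161051 / 120 ≈ 0.022415

P(X=5) ≈ 0.022415 ≈ 2.24%


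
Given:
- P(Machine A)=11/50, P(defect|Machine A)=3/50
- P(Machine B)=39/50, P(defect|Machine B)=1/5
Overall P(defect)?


P(B) = Σ P(B|Aᵢ)×P(Aᵢ)
  3/50×11/50 = 33/2500
  1/5×39/50 = 39/250
Sum = 423/2500

P(defect) = 423/2500 ≈ 16.92%


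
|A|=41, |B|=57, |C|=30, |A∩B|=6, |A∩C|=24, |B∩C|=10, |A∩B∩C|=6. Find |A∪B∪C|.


|A∪B∪C| = 41+57+30-6-24-10+6 = 94

|A∪B∪C| = 94


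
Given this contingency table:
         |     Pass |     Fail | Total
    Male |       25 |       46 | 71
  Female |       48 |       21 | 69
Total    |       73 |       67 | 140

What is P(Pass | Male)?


P(Pass | Male) = 25/(25+46) = 25/71

P(Pass|Male) = 25/71 ≈ 35.21%


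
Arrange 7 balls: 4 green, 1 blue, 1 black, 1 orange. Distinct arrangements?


7!/(4!×1!×1!×1!) = 210

210


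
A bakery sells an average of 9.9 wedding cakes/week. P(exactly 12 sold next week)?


Poisson(λ=9.9): P(X=12) = e^(-λ)×λ^k/k!
= e^(-9.9) × 9.9^12 / 12!
≈ 5.017468206e-05 × 886384871716 / 479001600 ≈ 0.092847

P(X=12) ≈ 0.092847 ≈ 9.28%


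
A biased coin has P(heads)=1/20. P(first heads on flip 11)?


Geometric: P(X=11) = (1-p)^(k-1)×p = (19/20)^10×1/20 = 6131066257801/204800000000000

P(X=11) = 6131066257801/204800000000000 ≈ 2.99%


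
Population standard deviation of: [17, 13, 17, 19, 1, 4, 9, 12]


Mean = 92/8 = 23/2
  (17-23/2)²=121/4
  (13-23/2)²=9/4
  (17-23/2)²=121/4
  (19-23/2)²=225/4
  (1-23/2)²=441/4
  (4-23/2)²=225/4
  (9-23/2)²=25/4
  (12-23/2)²=1/4
Σ(x-μ)² = 292
σ² = 292/8 = 73/2

σ = √(73/2) ≈ 6.0415


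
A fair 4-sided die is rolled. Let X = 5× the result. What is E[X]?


E[die] = (1+4)/2 = 5/2
E[X] = 5 × 5/2 = 25/2

E[X] = 25/2


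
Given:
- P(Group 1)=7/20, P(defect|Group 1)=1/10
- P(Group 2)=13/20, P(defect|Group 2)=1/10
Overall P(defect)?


P(B) = Σ P(B|Aᵢ)×P(Aᵢ)
  1/10×7/20 = 7/200
  1/10×13/20 = 13/200
Sum = 1/10

P(defect) = 1/10 ≈ 10.00%


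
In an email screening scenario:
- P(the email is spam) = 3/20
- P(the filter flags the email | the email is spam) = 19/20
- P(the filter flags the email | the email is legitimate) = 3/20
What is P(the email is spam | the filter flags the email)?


Using Bayes' theorem:
P(A|B) = P(B|A)·P(A) / P(B)

P(the filter flags the email) = 19/20 × 3/20 + 3/20 × 17/20
= 57/400 + 51/400 = 27/100

P(the email is spam|the filter flags the email) = (57/400) / (27/100) = 19/36

P(the email is spam|the filter flags the email) = 19/36 ≈ 52.78%


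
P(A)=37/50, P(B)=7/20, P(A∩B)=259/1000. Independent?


P(A)×P(B) = 259/1000
P(A∩B) = 259/1000
Equal ✓ → Independent

Yes, independent


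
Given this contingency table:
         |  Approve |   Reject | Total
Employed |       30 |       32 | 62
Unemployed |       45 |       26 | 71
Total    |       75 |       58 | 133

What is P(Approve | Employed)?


P(Approve | Employed) = 30/(30+32) = 30/62 = 15/31

P(Approve|Employed) = 15/31 ≈ 48.39%


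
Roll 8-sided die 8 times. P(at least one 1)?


P(no 1)^8 = (7/8)^8 = 5764801/16777216
P(≥1) = 1 - 5764801/16777216 = 11012415/16777216

P = 11012415/16777216 ≈ 65.64%


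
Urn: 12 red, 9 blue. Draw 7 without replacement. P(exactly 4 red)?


Hypergeometric: C(12,4)×C(9,3)/C(21,7)
= 495×84/116280 = 231/646

P(X=4) = 231/646 ≈ 35.76%


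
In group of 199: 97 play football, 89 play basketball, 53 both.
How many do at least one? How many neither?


|A∪B| = 97+89-53 = 133
Neither = 199-133 = 66

At least one: 133; Neither: 66


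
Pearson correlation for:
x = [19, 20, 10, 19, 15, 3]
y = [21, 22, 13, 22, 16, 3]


n=6, Σx=86, Σy=97, Σxy=1636, Σx²=1456, Σy²=1843
r = (6×1636 - 86×97)/√((6×1456 - 86²)(6×1843 - 97²))
= 1474/√(1340×1649) = 1474/√2209660 ≈ 1474/1486.4925 ≈ 0.9916

r ≈ 0.9916


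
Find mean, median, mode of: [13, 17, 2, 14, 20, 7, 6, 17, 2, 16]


Sorted: [2, 2, 6, 7, 13, 14, 16, 17, 17, 20]
Mean = 114/10 = 57/5
Median = 27/2
Freq: {13: 1, 17: 2, 2: 2, 14: 1, 20: 1, 7: 1, 6: 1, 16: 1}
Mode: [2, 17]

Mean=57/5, Median=27/2, Mode=[2, 17]


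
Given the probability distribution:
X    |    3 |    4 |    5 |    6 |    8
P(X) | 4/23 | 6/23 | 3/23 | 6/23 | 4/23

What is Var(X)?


E[X] = 119/23
E[X²] = 679/23
Var(X) = E[X²] - (E[X])² = 679/23 - 14161/529 = 1456/529

Var(X) = 1456/529 ≈ 2.7524


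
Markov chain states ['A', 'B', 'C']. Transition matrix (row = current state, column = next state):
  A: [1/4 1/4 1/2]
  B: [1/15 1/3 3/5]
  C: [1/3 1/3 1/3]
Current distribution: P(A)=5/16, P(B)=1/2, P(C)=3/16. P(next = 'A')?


P(next=A) = Σᵢ P(now=i)×P(i→A)
= 5/16×1/4 + 1/2×1/15 + 3/16×1/3
= 5/64 + 1/30 + 1/16 = 167/960

P = 167/960 ≈ 0.1740


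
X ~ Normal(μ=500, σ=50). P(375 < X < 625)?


z₁=(375-500)/50=-2.5, z₂=(625-500)/50=2.5
P = Φ(2.5) - Φ(-2.5) = 0.993790 - 0.006210 = 0.987580 ≈ 0.9876

P(375 < X < 625) ≈ 0.9876


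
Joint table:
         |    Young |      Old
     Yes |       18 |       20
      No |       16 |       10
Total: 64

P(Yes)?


P(Yes) = (18+20)/64 = 38/64 = 19/32

P(Yes) = 19/32 ≈ 59.38%


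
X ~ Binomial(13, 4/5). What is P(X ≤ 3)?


P(X ≤ 3) = Σ P(X=i) for i=0..3
P(X=0) = 1/1220703125
P(X=1) = 52/1220703125
P(X=2) = 1248/1220703125
P(X=3) = 18304/1220703125
Sum = 3921/244140625

P(X ≤ 3) = 3921/244140625 ≈ 0.00%


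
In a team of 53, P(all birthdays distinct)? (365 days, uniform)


P(all different) = Π(365-i)/365 for i=0..52
= (365/365)×(364/365)×...×(313/365)
= 0.018862

P ≈ 0.0189 ≈ 1.89%


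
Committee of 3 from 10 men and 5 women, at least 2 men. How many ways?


Count by #men:
  2M,1W: C(10,2)×C(5,1)=225
  3M,0W: C(10,3)×C(5,0)=120
Total = 345

345


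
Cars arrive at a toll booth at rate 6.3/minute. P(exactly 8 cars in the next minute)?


Poisson(λ=6.3): P(X=8) = e^(-λ)×λ^k/k!
= e^(-6.3) × 6.3^8 / 8!
≈ 0.001836304777 × 2481557.80268 / 40320 ≈ 0.113018

P(X=8) ≈ 0.113018 ≈ 11.30%


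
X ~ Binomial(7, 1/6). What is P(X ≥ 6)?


P(X ≥ 6) = Σ P(X=i) for i=6..7
P(X=6) = 35/279936
P(X=7) = 1/279936
Sum = 1/7776

P(X ≥ 6) = 1/7776 ≈ 0.01%


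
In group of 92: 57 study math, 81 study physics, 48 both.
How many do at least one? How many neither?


|A∪B| = 57+81-48 = 90
Neither = 92-90 = 2

At least one: 90; Neither: 2


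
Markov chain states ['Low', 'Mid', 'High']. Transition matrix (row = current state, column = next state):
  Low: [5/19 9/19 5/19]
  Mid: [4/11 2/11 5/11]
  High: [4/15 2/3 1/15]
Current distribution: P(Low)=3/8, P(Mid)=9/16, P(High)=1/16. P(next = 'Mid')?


P(next=Mid) = Σᵢ P(now=i)×P(i→Mid)
= 3/8×9/19 + 9/16×2/11 + 1/16×2/3
= 27/152 + 9/88 + 1/24 = 1613/5016

P = 1613/5016 ≈ 0.3216


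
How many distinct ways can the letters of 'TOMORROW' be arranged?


Letters: 8, freq: {'T': 1, 'O': 3, 'M': 1, 'R': 2, 'W': 1}
8!/(1!×3!×1!×2!×1!) = 40320/12 = 3360

3360


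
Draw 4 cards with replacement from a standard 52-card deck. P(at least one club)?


P(not a club) = 39/52 = 3/4
P(none in 4 draws) = (3/4)^4 = 81/256
P(≥1 club) = 1 - 81/256 = 175/256

P = 175/256 ≈ 68.36%


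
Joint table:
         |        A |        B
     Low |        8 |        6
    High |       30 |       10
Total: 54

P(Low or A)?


P(Low∨A) = P(Low) + P(A) - P(Low∧A)
= (14 + 38 - 8)/54 = 44/54 = 22/27

P = 22/27 ≈ 81.48%


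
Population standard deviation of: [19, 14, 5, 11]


Mean = 49/4
  (19-49/4)²=729/16
  (14-49/4)²=49/16
  (5-49/4)²=841/16
  (11-49/4)²=25/16
Σ(x-μ)² = 411/4
σ² = (411/4)/4 = 411/16

σ = √(411/16) ≈ 5.0683


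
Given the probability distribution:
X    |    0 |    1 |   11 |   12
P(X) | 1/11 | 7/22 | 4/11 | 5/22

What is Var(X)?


E[X] = 155/22
E[X²] = 1695/22
Var(X) = E[X²] - (E[X])² = 1695/22 - 24025/484 = 13265/484

Var(X) = 13265/484 ≈ 27.4070


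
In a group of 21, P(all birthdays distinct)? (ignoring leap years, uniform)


P(all different) = Π(365-i)/365 for i=0..20
= (365/365)×(364/365)×...×(345/365)
= 0.556312

P ≈ 0.5563 ≈ 55.63%


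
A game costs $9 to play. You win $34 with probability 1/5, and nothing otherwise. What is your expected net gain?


E[gain] = (34-9)×1/5 + (-9)×4/5
= 5 - 36/5 = -11/5

Expected net gain = $-11/5 ≈ $-2.20


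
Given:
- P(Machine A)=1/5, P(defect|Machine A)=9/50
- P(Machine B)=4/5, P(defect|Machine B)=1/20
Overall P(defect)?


P(B) = Σ P(B|Aᵢ)×P(Aᵢ)
  9/50×1/5 = 9/250
  1/20×4/5 = 1/25
Sum = 19/250

P(defect) = 19/250 ≈ 7.60%


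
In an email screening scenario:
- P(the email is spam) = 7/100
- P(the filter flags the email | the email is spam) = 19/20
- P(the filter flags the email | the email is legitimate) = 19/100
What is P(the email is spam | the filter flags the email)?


Using Bayes' theorem:
P(A|B) = P(B|A)·P(A) / P(B)

P(the filter flags the email) = 19/20 × 7/100 + 19/100 × 93/100
= 133/2000 + 1767/10000 = 152/625

P(the email is spam|the filter flags the email) = (133/2000) / (152/625) = 35/128

P(the email is spam|the filter flags the email) = 35/128 ≈ 27.34%


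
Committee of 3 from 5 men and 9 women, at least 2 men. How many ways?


Count by #men:
  2M,1W: C(5,2)×C(9,1)=90
  3M,0W: C(5,3)×C(9,0)=10
Total = 100

100


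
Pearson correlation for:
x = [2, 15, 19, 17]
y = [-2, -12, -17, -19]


n=4, Σx=53, Σy=-50, Σxy=-830, Σx²=879, Σy²=798
r = (4×(-830) - 53×(-50))/√((4×879 - 53²)(4×798 - (-50)²))
= -670/√(707×692) = -670/√489244 ≈ -670/699.4598 ≈ -0.9579

r ≈ -0.9579


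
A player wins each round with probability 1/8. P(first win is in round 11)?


Geometric: P(X=11) = (1-p)^(k-1)×p = (7/8)^10×1/8 = 282475249/8589934592

P(X=11) = 282475249/8589934592 ≈ 3.29%


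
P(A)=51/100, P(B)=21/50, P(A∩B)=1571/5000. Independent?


P(A)×P(B) = 1071/5000
P(A∩B) = 1571/5000
Not equal → NOT independent

No, not independent


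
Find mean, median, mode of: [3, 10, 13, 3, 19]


Sorted: [3, 3, 10, 13, 19]
Mean = 48/5
Median = 10
Freq: {3: 2, 10: 1, 13: 1, 19: 1}
Mode: [3]

Mean=48/5, Median=10, Mode=3


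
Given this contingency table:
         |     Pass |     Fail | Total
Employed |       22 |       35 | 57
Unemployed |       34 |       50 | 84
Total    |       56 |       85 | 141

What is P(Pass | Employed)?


P(Pass | Employed) = 22/(22+35) = 22/57

P(Pass|Employed) = 22/57 ≈ 38.60%


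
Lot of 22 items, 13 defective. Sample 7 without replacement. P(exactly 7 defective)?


Hypergeometric: C(13,7)×C(9,0)/C(22,7)
= 1716×1/170544 = 13/1292

P(X=7) = 13/1292 ≈ 1.01%


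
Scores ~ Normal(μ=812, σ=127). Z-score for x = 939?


z = (x - μ)/σ = (939 - 812)/127 = 1.0

z = 1.0


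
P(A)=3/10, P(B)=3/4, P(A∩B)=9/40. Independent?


P(A)×P(B) = 9/40
P(A∩B) = 9/40
Equal ✓ → Independent

Yes, independent


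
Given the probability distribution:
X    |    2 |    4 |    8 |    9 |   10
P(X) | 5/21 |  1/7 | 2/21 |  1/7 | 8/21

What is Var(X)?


E[X] = 145/21
E[X²] = 59
Var(X) = E[X²] - (E[X])² = 59 - 21025/441 = 4994/441

Var(X) = 4994/441 ≈ 11.3243


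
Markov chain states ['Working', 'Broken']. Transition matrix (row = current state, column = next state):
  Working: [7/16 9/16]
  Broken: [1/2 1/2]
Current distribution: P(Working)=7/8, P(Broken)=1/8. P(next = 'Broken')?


P(next=Broken) = Σᵢ P(now=i)×P(i→Broken)
= 7/8×9/16 + 1/8×1/2
= 63/128 + 1/16 = 71/128

P = 71/128 ≈ 0.5547


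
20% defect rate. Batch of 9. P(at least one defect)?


P(all good) = (4/5)^9 = 262144/1953125
P(≥1 defect) = 1690981/1953125

P = 1690981/1953125 ≈ 86.58%


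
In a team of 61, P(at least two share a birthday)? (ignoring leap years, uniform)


P(all different) = Π(365-i)/365 for i=0..60
= 0.004911
P(match) = 1 - 0.004911 = 0.995089

P ≈ 0.9951 ≈ 99.51%


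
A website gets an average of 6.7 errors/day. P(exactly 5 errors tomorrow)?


Poisson(λ=6.7): P(X=5) = e^(-λ)×λ^k/k!
= e^(-6.7) × 6.7^5 / 5!
≈ 0.001230911903 × 13501.25107 / 120 ≈ 0.138490

P(X=5) ≈ 0.138490 ≈ 13.85%


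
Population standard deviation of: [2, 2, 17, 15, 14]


Mean = 50/5 = 10
  (2-10)²=64
  (2-10)²=64
  (17-10)²=49
  (15-10)²=25
  (14-10)²=16
Σ(x-μ)² = 218
σ² = 218/5

σ = √(218/5) ≈ 6.6030


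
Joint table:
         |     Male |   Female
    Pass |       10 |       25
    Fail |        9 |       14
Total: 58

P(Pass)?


P(Pass) = (10+25)/58 = 35/58

P(Pass) = 35/58 ≈ 60.34%


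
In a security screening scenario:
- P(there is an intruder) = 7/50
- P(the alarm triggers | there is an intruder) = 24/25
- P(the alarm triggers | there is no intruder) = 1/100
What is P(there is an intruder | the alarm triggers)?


Using Bayes' theorem:
P(A|B) = P(B|A)·P(A) / P(B)

P(the alarm triggers) = 24/25 × 7/50 + 1/100 × 43/50
= 84/625 + 43/5000 = 143/1000

P(there is an intruder|the alarm triggers) = (84/625) / (143/1000) = 672/715

P(there is an intruder|the alarm triggers) = 672/715 ≈ 93.99%


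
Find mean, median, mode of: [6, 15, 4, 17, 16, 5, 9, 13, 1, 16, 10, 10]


Sorted: [1, 4, 5, 6, 9, 10, 10, 13, 15, 16, 16, 17]
Mean = 122/12 = 61/6
Median = 10
Freq: {6: 1, 15: 1, 4: 1, 17: 1, 16: 2, 5: 1, 9: 1, 13: 1, 1: 1, 10: 2}
Mode: [10, 16]

Mean=61/6, Median=10, Mode=[10, 16]


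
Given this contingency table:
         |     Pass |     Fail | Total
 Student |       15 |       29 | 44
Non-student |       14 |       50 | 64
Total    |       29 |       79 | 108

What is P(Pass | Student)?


P(Pass | Student) = 15/(15+29) = 15/44

P(Pass|Student) = 15/44 ≈ 34.09%


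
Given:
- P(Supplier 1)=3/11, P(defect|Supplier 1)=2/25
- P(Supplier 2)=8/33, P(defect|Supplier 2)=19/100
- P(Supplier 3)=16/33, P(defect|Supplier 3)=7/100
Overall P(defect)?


P(B) = Σ P(B|Aᵢ)×P(Aᵢ)
  2/25×3/11 = 6/275
  19/100×8/33 = 38/825
  7/100×16/33 = 28/825
Sum = 28/275

P(defect) = 28/275 ≈ 10.18%


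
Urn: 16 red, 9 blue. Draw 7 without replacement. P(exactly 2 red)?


Hypergeometric: C(16,2)×C(9,5)/C(25,7)
= 120×126/480700 = 756/24035

P(X=2) = 756/24035 ≈ 3.15%


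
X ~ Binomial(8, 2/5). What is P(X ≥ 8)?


P(X ≥ 8) = Σ P(X=i) for i=8..8
P(X=8) = 256/390625
Sum = 256/390625

P(X ≥ 8) = 256/390625 ≈ 0.07%


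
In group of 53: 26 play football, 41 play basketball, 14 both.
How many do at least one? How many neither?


|A∪B| = 26+41-14 = 53
Neither = 53-53 = 0

At least one: 53; Neither: 0


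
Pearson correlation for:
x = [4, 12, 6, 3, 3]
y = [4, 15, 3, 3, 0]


n=5, Σx=28, Σy=25, Σxy=223, Σx²=214, Σy²=259
r = (5×223 - 28×25)/√((5×214 - 28²)(5×259 - 25²))
= 415/√(286×670) = 415/√191620 ≈ 415/437.7442 ≈ 0.9480

r ≈ 0.9480


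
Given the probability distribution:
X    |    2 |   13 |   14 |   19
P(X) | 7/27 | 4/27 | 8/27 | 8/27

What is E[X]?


E[X] = Σ x·P(X=x)
= (2)×(7/27) + (13)×(4/27) + (14)×(8/27) + (19)×(8/27)
= 110/9

E[X] = 110/9


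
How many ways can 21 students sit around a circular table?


Circular arrangements of 21 distinct objects: fix one position to break rotational symmetry.
(n-1)! = 20! = 2432902008176640000

2432902008176640000


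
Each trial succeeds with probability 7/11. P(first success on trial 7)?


Geometric: P(X=7) = (1-p)^(k-1)×p = (4/11)^6×7/11 = 28672/19487171

P(X=7) = 28672/19487171 ≈ 0.15%


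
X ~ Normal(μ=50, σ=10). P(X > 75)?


z = (75-50)/10 = 2.5
P(X > 75) = 1 - P(Z ≤ 2.5) = 1 - 0.9938 = 0.0062

P(X > 75) ≈ 0.0062


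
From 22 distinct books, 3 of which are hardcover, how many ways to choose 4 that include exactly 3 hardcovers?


Choose 3 of the 3 hardcovers and 1 of the other 19 books:
C(3,3)×C(19,1) = 1×19 = 19

19


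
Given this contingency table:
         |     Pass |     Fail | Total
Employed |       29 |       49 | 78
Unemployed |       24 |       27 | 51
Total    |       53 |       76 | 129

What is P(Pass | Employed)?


P(Pass | Employed) = 29/(29+49) = 29/78

P(Pass|Employed) = 29/78 ≈ 37.18%


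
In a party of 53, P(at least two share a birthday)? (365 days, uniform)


P(all different) = Π(365-i)/365 for i=0..52
= 0.018862
P(match) = 1 - 0.018862 = 0.981138

P ≈ 0.9811 ≈ 98.11%


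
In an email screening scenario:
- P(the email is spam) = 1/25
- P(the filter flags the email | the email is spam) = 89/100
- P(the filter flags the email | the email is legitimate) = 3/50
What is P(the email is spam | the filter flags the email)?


Using Bayes' theorem:
P(A|B) = P(B|A)·P(A) / P(B)

P(the filter flags the email) = 89/100 × 1/25 + 3/50 × 24/25
= 89/2500 + 36/625 = 233/2500

P(the email is spam|the filter flags the email) = (89/2500) / (233/2500) = 89/233

P(the email is spam|the filter flags the email) = 89/233 ≈ 38.20%


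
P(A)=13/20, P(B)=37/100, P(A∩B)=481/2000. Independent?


P(A)×P(B) = 481/2000
P(A∩B) = 481/2000
Equal ✓ → Independent

Yes, independent


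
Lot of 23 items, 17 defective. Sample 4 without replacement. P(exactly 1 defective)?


Hypergeometric: C(17,1)×C(6,3)/C(23,4)
= 17×20/8855 = 68/1771

P(X=1) = 68/1771 ≈ 3.84%


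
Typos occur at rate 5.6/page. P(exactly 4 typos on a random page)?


Poisson(λ=5.6): P(X=4) = e^(-λ)×λ^k/k!
= e^(-5.6) × 5.6^4 / 4!
≈ 0.003697863716 × 983.4496 / 24 ≈ 0.151528

P(X=4) ≈ 0.151528 ≈ 15.15%


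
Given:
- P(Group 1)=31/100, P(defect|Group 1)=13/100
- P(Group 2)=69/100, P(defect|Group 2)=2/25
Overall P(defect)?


P(B) = Σ P(B|Aᵢ)×P(Aᵢ)
  13/100×31/100 = 403/10000
  2/25×69/100 = 69/1250
Sum = 191/2000

P(defect) = 191/2000 ≈ 9.55%


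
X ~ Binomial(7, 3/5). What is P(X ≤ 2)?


P(X ≤ 2) = Σ P(X=i) for i=0..2
P(X=0) = 128/78125
P(X=1) = 1344/78125
P(X=2) = 6048/78125
Sum = 1504/15625

P(X ≤ 2) = 1504/15625 ≈ 9.63%


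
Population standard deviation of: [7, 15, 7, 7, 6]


Mean = 42/5
  (7-42/5)²=49/25
  (15-42/5)²=1089/25
  (7-42/5)²=49/25
  (7-42/5)²=49/25
  (6-42/5)²=144/25
Σ(x-μ)² = 276/5
σ² = (276/5)/5 = 276/25

σ = √(276/25) ≈ 3.3226


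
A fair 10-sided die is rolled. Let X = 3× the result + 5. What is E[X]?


E[die] = (1+10)/2 = 11/2
E[X] = 3×11/2 + 5 = 43/2

E[X] = 43/2


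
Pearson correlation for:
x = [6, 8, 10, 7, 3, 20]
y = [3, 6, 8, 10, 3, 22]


n=6, Σx=54, Σy=52, Σxy=665, Σx²=658, Σy²=702
r = (6×665 - 54×52)/√((6×658 - 54²)(6×702 - 52²))
= 1182/√(1032×1508) = 1182/√1556256 ≈ 1182/1247.4999 ≈ 0.9475

r ≈ 0.9475


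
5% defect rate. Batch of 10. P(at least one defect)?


P(all good) = (19/20)^10 = 6131066257801/10240000000000
P(≥1 defect) = 4108933742199/10240000000000

P = 4108933742199/10240000000000 ≈ 40.13%


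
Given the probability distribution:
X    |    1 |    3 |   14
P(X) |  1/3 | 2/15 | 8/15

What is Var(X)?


E[X] = 41/5
E[X²] = 1591/15
Var(X) = E[X²] - (E[X])² = 1591/15 - 1681/25 = 2912/75

Var(X) = 2912/75 ≈ 38.8267


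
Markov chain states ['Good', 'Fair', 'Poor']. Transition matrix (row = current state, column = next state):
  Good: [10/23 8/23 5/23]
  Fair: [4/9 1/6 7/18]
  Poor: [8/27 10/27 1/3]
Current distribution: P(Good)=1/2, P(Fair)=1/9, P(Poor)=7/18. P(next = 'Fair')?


P(next=Fair) = Σᵢ P(now=i)×P(i→Fair)
= 1/2×8/23 + 1/9×1/6 + 7/18×10/27
= 4/23 + 1/54 + 35/243 = 3761/11178

P = 3761/11178 ≈ 0.3365
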